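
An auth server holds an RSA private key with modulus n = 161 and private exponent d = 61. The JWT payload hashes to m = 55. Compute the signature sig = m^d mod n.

m^61 mod 161 = 118

118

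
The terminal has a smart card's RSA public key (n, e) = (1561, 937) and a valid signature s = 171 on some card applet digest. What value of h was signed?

s^2 ≡ 171^2 = 29241 ≡ 1143
s^4 ≡ 1143^2 = 1306449 ≡ 1453
s^8 ≡ 1453^2 = 2111209 ≡ 737
s^16 ≡ 737^2 = 543169 ≡ 1502
s^32 ≡ 1502^2 = 2256004 ≡ 359
s^64 ≡ 359^2 = 128881 ≡ 879
s^128 ≡ 879^2 = 772641 ≡ 1507
s^256 ≡ 1507^2 = 2271049 ≡ 1355
s^512 ≡ 1355^2 = 1836025 ≡ 289
937 = 512 + 256 + 128 + 32 + 8 + 1, so s^937 ≡ 289·1355·1507·359·737·171 ≡ 1130 (mod 1561)

1130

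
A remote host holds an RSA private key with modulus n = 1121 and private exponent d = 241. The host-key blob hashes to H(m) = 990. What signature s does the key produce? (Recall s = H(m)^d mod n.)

147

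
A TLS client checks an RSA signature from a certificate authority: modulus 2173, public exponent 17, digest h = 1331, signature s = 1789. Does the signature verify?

s^2 ≡ 1789^2 = 3200521 ≡ 1865
s^4 ≡ 1865^2 = 3478225 ≡ 1425
s^8 ≡ 1425^2 = 2030625 ≡ 1043
s^16 ≡ 1043^2 = 1087849 ≡ 1349
17 = 16 + 1, so s^17 ≡ 1349·1789 ≡ 1331 (mod 2173)
1331 = h, so the signature checks out.

verifies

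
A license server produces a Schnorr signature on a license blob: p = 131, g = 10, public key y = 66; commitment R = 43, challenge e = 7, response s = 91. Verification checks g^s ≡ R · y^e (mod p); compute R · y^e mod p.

Squares mod 131: 66^1≡66, 66^2≡33, 66^4≡41
7 = 4 + 2 + 1, so 66^7 ≡ 41·33·66 ≡ 87 (mod 131)
R · y^e ≡ 43·87 = 3741 ≡ 73 (mod 131)

73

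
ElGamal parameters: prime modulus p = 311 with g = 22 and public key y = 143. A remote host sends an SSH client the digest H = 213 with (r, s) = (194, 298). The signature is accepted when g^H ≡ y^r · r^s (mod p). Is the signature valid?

invalid

Left side g^H mod p:
Squares mod 311: 22^1≡22, 22^2≡173, 22^4≡73, 22^8≡42, 22^16≡209, 22^32≡141, 22^64≡288, 22^128≡218
213 = 128 + 64 + 16 + 4 + 1, so 22^213 ≡ 218·288·209·73·22 ≡ 191 (mod 311)
Right side y^r · r^s mod p:
Squares mod 311: 143^1≡143, 143^2≡234, 143^4≡20, 143^8≡89, 143^16≡146, 143^32≡168, 143^64≡234, 143^128≡20
194 = 128 + 64 + 2, so 143^194 ≡ 20·234·234 ≡ 89 (mod 311)
Squares mod 311: 194^1≡194, 194^2≡5, 194^4≡25, 194^8≡3, 194^16≡9, 194^32≡81, 194^64≡30, 194^128≡278, 194^256≡156
298 = 256 + 32 + 8 + 2, so 194^298 ≡ 156·81·3·5 ≡ 141 (mod 311)
89·141 = 12549 ≡ 109 (mod 311)
191 ≠ 109, so verification fails.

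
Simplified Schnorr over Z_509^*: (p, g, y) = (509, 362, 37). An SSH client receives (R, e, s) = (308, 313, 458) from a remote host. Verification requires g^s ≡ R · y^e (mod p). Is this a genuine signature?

forged

g^s mod p:
362^458 mod 509 = 125
R · y^e mod p:
37^313 mod 509 = 410
308·410 = 126280 ≡ 48 (mod 509)
125 ≠ 48; the check fails.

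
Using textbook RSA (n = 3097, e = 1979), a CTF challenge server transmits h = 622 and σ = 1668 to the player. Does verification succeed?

σ^2 ≡ 1668^2 = 2782224 ≡ 1118
σ^4 ≡ 1118^2 = 1249924 ≡ 1833
σ^8 ≡ 1833^2 = 3359889 ≡ 2741
σ^16 ≡ 2741^2 = 7513081 ≡ 2856
σ^32 ≡ 2856^2 = 8156736 ≡ 2335
σ^64 ≡ 2335^2 = 5452225 ≡ 1505
σ^128 ≡ 1505^2 = 2265025 ≡ 1118
σ^256 ≡ 1118^2 = 1249924 ≡ 1833
σ^512 ≡ 1833^2 = 3359889 ≡ 2741
σ^1024 ≡ 2741^2 = 7513081 ≡ 2856
1979 = 1024 + 512 + 256 + 128 + 32 + 16 + 8 + 2 + 1, so σ^1979 ≡ 2856·2741·1833·1118·2335·2856·2741·1118·1668 ≡ 622 (mod 3097)
σ^1979 mod 3097 = 622 matches h.

passes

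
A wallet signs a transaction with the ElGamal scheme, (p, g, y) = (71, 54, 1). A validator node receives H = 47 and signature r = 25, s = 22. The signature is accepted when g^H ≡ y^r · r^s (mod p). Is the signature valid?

Left side g^H mod p:
54^2 = 2916 ≡ 5
54^4 ≡ 5^2 = 25
54^8 ≡ 25^2 = 625 ≡ 57
54^16 ≡ 57^2 = 3249 ≡ 54
54^32 ≡ 54^2 = 2916 ≡ 5
47 = 32 + 8 + 4 + 2 + 1, so 54^47 ≡ 5·57·25·5·54 ≡ 5 (mod 71)
Right side y^r · r^s mod p:
1^2 = 1
1^4 ≡ 1^2 = 1
1^8 ≡ 1^2 = 1
1^16 ≡ 1^2 = 1
25 = 16 + 8 + 1, so 1^25 ≡ 1·1·1 ≡ 1 (mod 71)
25^2 = 625 ≡ 57
25^4 ≡ 57^2 = 3249 ≡ 54
25^8 ≡ 54^2 = 2916 ≡ 5
25^16 ≡ 5^2 = 25
22 = 16 + 4 + 2, so 25^22 ≡ 25·54·57 ≡ 57 (mod 71)
1·57 = 57 ≡ 57 (mod 71)
5 ≠ 57, so verification fails.

invalid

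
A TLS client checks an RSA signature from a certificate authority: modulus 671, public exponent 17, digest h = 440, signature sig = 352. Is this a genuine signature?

sig^17 mod 671 = 440
Since 440 equals the digest 440, verification succeeds.

genuine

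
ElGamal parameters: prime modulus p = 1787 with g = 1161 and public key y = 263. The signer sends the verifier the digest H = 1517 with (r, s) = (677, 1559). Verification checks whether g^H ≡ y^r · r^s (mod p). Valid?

yes

Left side g^H mod p:
1161^2 = 1347921 ≡ 523
1161^4 ≡ 523^2 = 273529 ≡ 118
1161^8 ≡ 118^2 = 13924 ≡ 1415
1161^16 ≡ 1415^2 = 2002225 ≡ 785
1161^32 ≡ 785^2 = 616225 ≡ 1497
1161^64 ≡ 1497^2 = 2241009 ≡ 111
1161^128 ≡ 111^2 = 12321 ≡ 1599
1161^256 ≡ 1599^2 = 2556801 ≡ 1391
1161^512 ≡ 1391^2 = 1934881 ≡ 1347
1161^1024 ≡ 1347^2 = 1814409 ≡ 604
1517 = 1024 + 256 + 128 + 64 + 32 + 8 + 4 + 1, so 1161^1517 ≡ 604·1391·1599·111·1497·1415·118·1161 ≡ 293 (mod 1787)
Right side y^r · r^s mod p:
263^2 = 69169 ≡ 1263
263^4 ≡ 1263^2 = 1595169 ≡ 1165
263^8 ≡ 1165^2 = 1357225 ≡ 892
263^16 ≡ 892^2 = 795664 ≡ 449
263^32 ≡ 449^2 = 201601 ≡ 1457
263^64 ≡ 1457^2 = 2122849 ≡ 1680
263^128 ≡ 1680^2 = 2822400 ≡ 727
263^256 ≡ 727^2 = 528529 ≡ 1364
263^512 ≡ 1364^2 = 1860496 ≡ 229
677 = 512 + 128 + 32 + 4 + 1, so 263^677 ≡ 229·727·1457·1165·263 ≡ 303 (mod 1787)
677^2 = 458329 ≡ 857
677^4 ≡ 857^2 = 734449 ≡ 1779
677^8 ≡ 1779^2 = 3164841 ≡ 64
677^16 ≡ 64^2 = 4096 ≡ 522
677^32 ≡ 522^2 = 272484 ≡ 860
677^64 ≡ 860^2 = 739600 ≡ 1569
677^128 ≡ 1569^2 = 2461761 ≡ 1062
677^256 ≡ 1062^2 = 1127844 ≡ 247
677^512 ≡ 247^2 = 61009 ≡ 251
677^1024 ≡ 251^2 = 63001 ≡ 456
1559 = 1024 + 512 + 16 + 4 + 2 + 1, so 677^1559 ≡ 456·251·522·1779·857·677 ≡ 172 (mod 1787)
303·172 = 52116 ≡ 293 (mod 1787)
293 ≡ 293 (mod 1787), so the signature is genuine.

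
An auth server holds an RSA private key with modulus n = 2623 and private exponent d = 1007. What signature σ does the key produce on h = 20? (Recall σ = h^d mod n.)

888

h^2 ≡ 20^2 = 400
h^4 ≡ 400^2 = 160000 ≡ 2620
h^8 ≡ 2620^2 = 6864400 ≡ 9
h^16 ≡ 9^2 = 81
h^32 ≡ 81^2 = 6561 ≡ 1315
h^64 ≡ 1315^2 = 1729225 ≡ 668
h^128 ≡ 668^2 = 446224 ≡ 314
h^256 ≡ 314^2 = 98596 ≡ 1545
h^512 ≡ 1545^2 = 2387025 ≡ 95
1007 = 512 + 256 + 128 + 64 + 32 + 8 + 4 + 2 + 1, so h^1007 ≡ 95·1545·314·668·1315·9·2620·400·20 ≡ 888 (mod 2623)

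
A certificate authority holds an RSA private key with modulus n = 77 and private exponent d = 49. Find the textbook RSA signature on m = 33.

33

m^2 ≡ 33^2 = 1089 ≡ 11
m^4 ≡ 11^2 = 121 ≡ 44
m^8 ≡ 44^2 = 1936 ≡ 11
m^16 ≡ 11^2 = 121 ≡ 44
m^32 ≡ 44^2 = 1936 ≡ 11
49 = 32 + 16 + 1, so m^49 ≡ 11·44·33 ≡ 33 (mod 77)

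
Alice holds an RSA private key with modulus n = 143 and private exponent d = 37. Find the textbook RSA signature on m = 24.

128

m^2 ≡ 24^2 = 576 ≡ 4
m^4 ≡ 4^2 = 16
m^8 ≡ 16^2 = 256 ≡ 113
m^16 ≡ 113^2 = 12769 ≡ 42
m^32 ≡ 42^2 = 1764 ≡ 48
37 = 32 + 4 + 1, so m^37 ≡ 48·16·24 ≡ 128 (mod 143)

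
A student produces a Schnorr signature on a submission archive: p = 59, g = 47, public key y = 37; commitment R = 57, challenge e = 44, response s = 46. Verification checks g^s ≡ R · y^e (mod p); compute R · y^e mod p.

41

37^2 = 1369 ≡ 12
37^4 ≡ 12^2 = 144 ≡ 26
37^8 ≡ 26^2 = 676 ≡ 27
37^16 ≡ 27^2 = 729 ≡ 21
37^32 ≡ 21^2 = 441 ≡ 28
44 = 32 + 8 + 4, so 37^44 ≡ 28·27·26 ≡ 9 (mod 59)
R · y^e ≡ 57·9 = 513 ≡ 41 (mod 59)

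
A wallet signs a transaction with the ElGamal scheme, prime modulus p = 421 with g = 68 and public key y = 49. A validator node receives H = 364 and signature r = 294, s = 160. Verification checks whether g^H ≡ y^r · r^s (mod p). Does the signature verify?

Left side g^H mod p:
68^364 mod 421 = 354
Right side y^r · r^s mod p:
49^294 mod 421 = 377
294^160 mod 421 = 370
377·370 = 139490 ≡ 139 (mod 421)
354 ≠ 139, so verification fails.

does not verify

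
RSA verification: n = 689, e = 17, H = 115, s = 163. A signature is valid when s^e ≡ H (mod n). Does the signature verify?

s^2 ≡ 163^2 = 26569 ≡ 387
s^4 ≡ 387^2 = 149769 ≡ 256
s^8 ≡ 256^2 = 65536 ≡ 81
s^16 ≡ 81^2 = 6561 ≡ 360
17 = 16 + 1, so s^17 ≡ 360·163 ≡ 115 (mod 689)
s^17 mod 689 = 115 matches H.

verifies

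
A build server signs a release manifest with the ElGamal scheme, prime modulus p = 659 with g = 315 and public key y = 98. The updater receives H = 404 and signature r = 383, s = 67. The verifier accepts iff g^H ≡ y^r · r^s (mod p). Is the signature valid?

Left side g^H mod p:
315^404 mod 659 = 381
Right side y^r · r^s mod p:
98^383 mod 659 = 525
383^67 mod 659 = 366
525·366 = 192150 ≡ 381 (mod 659)
381 ≡ 381 (mod 659), so the signature is genuine.

valid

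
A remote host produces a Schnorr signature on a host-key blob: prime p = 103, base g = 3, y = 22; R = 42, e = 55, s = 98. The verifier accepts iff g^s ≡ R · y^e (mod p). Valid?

yes

g^s mod p:
3^2 = 9
3^4 ≡ 9^2 = 81
3^8 ≡ 81^2 = 6561 ≡ 72
3^16 ≡ 72^2 = 5184 ≡ 34
3^32 ≡ 34^2 = 1156 ≡ 23
3^64 ≡ 23^2 = 529 ≡ 14
98 = 64 + 32 + 2, so 3^98 ≡ 14·23·9 ≡ 14 (mod 103)
R · y^e mod p:
22^2 = 484 ≡ 72
22^4 ≡ 72^2 = 5184 ≡ 34
22^8 ≡ 34^2 = 1156 ≡ 23
22^16 ≡ 23^2 = 529 ≡ 14
22^32 ≡ 14^2 = 196 ≡ 93
55 = 32 + 16 + 4 + 2 + 1, so 22^55 ≡ 93·14·34·72·22 ≡ 69 (mod 103)
42·69 = 2898 ≡ 14 (mod 103)
14 ≡ 14 (mod 103); signature holds.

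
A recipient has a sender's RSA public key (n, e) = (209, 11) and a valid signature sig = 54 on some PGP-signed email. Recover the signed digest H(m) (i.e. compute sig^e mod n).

142

sig^2 ≡ 54^2 = 2916 ≡ 199
sig^4 ≡ 199^2 = 39601 ≡ 100
sig^8 ≡ 100^2 = 10000 ≡ 177
11 = 8 + 2 + 1, so sig^11 ≡ 177·199·54 ≡ 142 (mod 209)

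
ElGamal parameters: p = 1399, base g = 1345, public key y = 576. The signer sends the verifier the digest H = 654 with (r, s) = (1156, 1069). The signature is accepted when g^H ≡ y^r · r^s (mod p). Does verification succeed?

Left side g^H mod p:
1345^2 = 1809025 ≡ 118
1345^4 ≡ 118^2 = 13924 ≡ 1333
1345^8 ≡ 1333^2 = 1776889 ≡ 159
1345^16 ≡ 159^2 = 25281 ≡ 99
1345^32 ≡ 99^2 = 9801 ≡ 8
1345^64 ≡ 8^2 = 64
1345^128 ≡ 64^2 = 4096 ≡ 1298
1345^256 ≡ 1298^2 = 1684804 ≡ 408
1345^512 ≡ 408^2 = 166464 ≡ 1382
654 = 512 + 128 + 8 + 4 + 2, so 1345^654 ≡ 1382·1298·159·1333·118 ≡ 1073 (mod 1399)
Right side y^r · r^s mod p:
576^2 = 331776 ≡ 213
576^4 ≡ 213^2 = 45369 ≡ 601
576^8 ≡ 601^2 = 361201 ≡ 259
576^16 ≡ 259^2 = 67081 ≡ 1328
576^32 ≡ 1328^2 = 1763584 ≡ 844
576^64 ≡ 844^2 = 712336 ≡ 245
576^128 ≡ 245^2 = 60025 ≡ 1267
576^256 ≡ 1267^2 = 1605289 ≡ 636
576^512 ≡ 636^2 = 404496 ≡ 185
576^1024 ≡ 185^2 = 34225 ≡ 649
1156 = 1024 + 128 + 4, so 576^1156 ≡ 649·1267·601 ≡ 929 (mod 1399)
1156^2 = 1336336 ≡ 291
1156^4 ≡ 291^2 = 84681 ≡ 741
1156^8 ≡ 741^2 = 549081 ≡ 673
1156^16 ≡ 673^2 = 452929 ≡ 1052
1156^32 ≡ 1052^2 = 1106704 ≡ 95
1156^64 ≡ 95^2 = 9025 ≡ 631
1156^128 ≡ 631^2 = 398161 ≡ 845
1156^256 ≡ 845^2 = 714025 ≡ 535
1156^512 ≡ 535^2 = 286225 ≡ 829
1156^1024 ≡ 829^2 = 687241 ≡ 332
1069 = 1024 + 32 + 8 + 4 + 1, so 1156^1069 ≡ 332·95·673·741·1156 ≡ 1366 (mod 1399)
929·1366 = 1269014 ≡ 121 (mod 1399)
1073 ≠ 121, so verification fails.

fails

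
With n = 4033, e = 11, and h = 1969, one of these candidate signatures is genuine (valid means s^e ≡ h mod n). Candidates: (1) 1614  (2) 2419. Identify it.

Candidate 1: 1614^2 = 2604996 ≡ 3711; 1614^4 ≡ 3711^2 = 13771521 ≡ 2859; 1614^8 ≡ 2859^2 = 8173881 ≡ 3023; 11 = 8 + 2 + 1, so 1614^11 ≡ 3023·3711·1614 ≡ 2064 (mod 4033)
Candidate 2: 2419^2 = 5851561 ≡ 3711; 2419^4 ≡ 3711^2 = 13771521 ≡ 2859; 2419^8 ≡ 2859^2 = 8173881 ≡ 3023; 11 = 8 + 2 + 1, so 2419^11 ≡ 3023·3711·2419 ≡ 1969 (mod 4033)
  → matches h = 1969

2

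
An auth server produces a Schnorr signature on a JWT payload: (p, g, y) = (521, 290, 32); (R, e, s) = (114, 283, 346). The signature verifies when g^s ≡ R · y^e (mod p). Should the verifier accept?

g^s mod p:
290^2 = 84100 ≡ 219
290^4 ≡ 219^2 = 47961 ≡ 29
290^8 ≡ 29^2 = 841 ≡ 320
290^16 ≡ 320^2 = 102400 ≡ 284
290^32 ≡ 284^2 = 80656 ≡ 422
290^64 ≡ 422^2 = 178084 ≡ 423
290^128 ≡ 423^2 = 178929 ≡ 226
290^256 ≡ 226^2 = 51076 ≡ 18
346 = 256 + 64 + 16 + 8 + 2, so 290^346 ≡ 18·423·284·320·219 ≡ 201 (mod 521)
R · y^e mod p:
32^2 = 1024 ≡ 503
32^4 ≡ 503^2 = 253009 ≡ 324
32^8 ≡ 324^2 = 104976 ≡ 255
32^16 ≡ 255^2 = 65025 ≡ 421
32^32 ≡ 421^2 = 177241 ≡ 101
32^64 ≡ 101^2 = 10201 ≡ 302
32^128 ≡ 302^2 = 91204 ≡ 29
32^256 ≡ 29^2 = 841 ≡ 320
283 = 256 + 16 + 8 + 2 + 1, so 32^283 ≡ 320·421·255·503·32 ≡ 180 (mod 521)
114·180 = 20520 ≡ 201 (mod 521)
201 ≡ 201 (mod 521); signature holds.

accept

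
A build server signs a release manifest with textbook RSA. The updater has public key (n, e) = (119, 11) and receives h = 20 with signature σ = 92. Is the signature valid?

σ^2 ≡ 92^2 = 8464 ≡ 15
σ^4 ≡ 15^2 = 225 ≡ 106
σ^8 ≡ 106^2 = 11236 ≡ 50
11 = 8 + 2 + 1, so σ^11 ≡ 50·15·92 ≡ 99 (mod 119)
99 ≠ 20, so verification fails.

invalid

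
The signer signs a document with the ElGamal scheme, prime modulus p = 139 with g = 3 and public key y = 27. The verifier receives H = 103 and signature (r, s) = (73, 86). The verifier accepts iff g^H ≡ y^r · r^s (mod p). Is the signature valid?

valid

Left side g^H mod p:
3^103 mod 139 = 18
Right side y^r · r^s mod p:
27^73 mod 139 = 95
73^86 mod 139 = 107
95·107 = 10165 ≡ 18 (mod 139)
18 ≡ 18 (mod 139), so the signature is genuine.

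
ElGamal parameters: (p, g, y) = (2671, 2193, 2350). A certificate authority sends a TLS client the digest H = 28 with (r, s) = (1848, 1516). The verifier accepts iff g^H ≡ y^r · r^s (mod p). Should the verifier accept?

Left side g^H mod p:
2193^2 = 4809249 ≡ 1449
2193^4 ≡ 1449^2 = 2099601 ≡ 195
2193^8 ≡ 195^2 = 38025 ≡ 631
2193^16 ≡ 631^2 = 398161 ≡ 182
28 = 16 + 8 + 4, so 2193^28 ≡ 182·631·195 ≡ 526 (mod 2671)
Right side y^r · r^s mod p:
2350^2 = 5522500 ≡ 1543
2350^4 ≡ 1543^2 = 2380849 ≡ 988
2350^8 ≡ 988^2 = 976144 ≡ 1229
2350^16 ≡ 1229^2 = 1510441 ≡ 1326
2350^32 ≡ 1326^2 = 1758276 ≡ 758
2350^64 ≡ 758^2 = 574564 ≡ 299
2350^128 ≡ 299^2 = 89401 ≡ 1258
2350^256 ≡ 1258^2 = 1582564 ≡ 1332
2350^512 ≡ 1332^2 = 1774224 ≡ 680
2350^1024 ≡ 680^2 = 462400 ≡ 317
1848 = 1024 + 512 + 256 + 32 + 16 + 8, so 2350^1848 ≡ 317·680·1332·758·1326·1229 ≡ 742 (mod 2671)
1848^2 = 3415104 ≡ 1566
1848^4 ≡ 1566^2 = 2452356 ≡ 378
1848^8 ≡ 378^2 = 142884 ≡ 1321
1848^16 ≡ 1321^2 = 1745041 ≡ 878
1848^32 ≡ 878^2 = 770884 ≡ 1636
1848^64 ≡ 1636^2 = 2676496 ≡ 154
1848^128 ≡ 154^2 = 23716 ≡ 2348
1848^256 ≡ 2348^2 = 5513104 ≡ 160
1848^512 ≡ 160^2 = 25600 ≡ 1561
1848^1024 ≡ 1561^2 = 2436721 ≡ 769
1516 = 1024 + 256 + 128 + 64 + 32 + 8 + 4, so 1848^1516 ≡ 769·160·2348·154·1636·1321·378 ≡ 1455 (mod 2671)
742·1455 = 1079610 ≡ 526 (mod 2671)
526 ≡ 526 (mod 2671), so the signature is genuine.

accept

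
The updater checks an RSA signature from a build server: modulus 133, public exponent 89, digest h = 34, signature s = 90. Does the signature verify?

verifies

s^89 mod 133 = 34
s^89 mod 133 = 34 matches h.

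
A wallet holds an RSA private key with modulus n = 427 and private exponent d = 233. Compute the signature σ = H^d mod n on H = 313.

H^2 ≡ 313^2 = 97969 ≡ 186
H^4 ≡ 186^2 = 34596 ≡ 9
H^8 ≡ 9^2 = 81
H^16 ≡ 81^2 = 6561 ≡ 156
H^32 ≡ 156^2 = 24336 ≡ 424
H^64 ≡ 424^2 = 179776 ≡ 9
H^128 ≡ 9^2 = 81
233 = 128 + 64 + 32 + 8 + 1, so H^233 ≡ 81·9·424·81·313 ≡ 220 (mod 427)

220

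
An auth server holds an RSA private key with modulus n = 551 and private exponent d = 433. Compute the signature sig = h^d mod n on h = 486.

h^2 ≡ 486^2 = 236196 ≡ 368
h^4 ≡ 368^2 = 135424 ≡ 429
h^8 ≡ 429^2 = 184041 ≡ 7
h^16 ≡ 7^2 = 49
h^32 ≡ 49^2 = 2401 ≡ 197
h^64 ≡ 197^2 = 38809 ≡ 239
h^128 ≡ 239^2 = 57121 ≡ 368
h^256 ≡ 368^2 = 135424 ≡ 429
433 = 256 + 128 + 32 + 16 + 1, so h^433 ≡ 429·368·197·49·486 ≡ 410 (mod 551)

410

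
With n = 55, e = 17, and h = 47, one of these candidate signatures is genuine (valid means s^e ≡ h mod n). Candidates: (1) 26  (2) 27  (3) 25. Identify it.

Candidate 1: Squares mod 55: 26^1≡26, 26^2≡16, 26^4≡36, 26^8≡31, 26^16≡26; 17 = 16 + 1, so 26^17 ≡ 26·26 ≡ 16 (mod 55)
Candidate 2: Squares mod 55: 27^1≡27, 27^2≡14, 27^4≡31, 27^8≡26, 27^16≡16; 17 = 16 + 1, so 27^17 ≡ 16·27 ≡ 47 (mod 55)
  → matches h = 47
Candidate 3: Squares mod 55: 25^1≡25, 25^2≡20, 25^4≡15, 25^8≡5, 25^16≡25; 17 = 16 + 1, so 25^17 ≡ 25·25 ≡ 20 (mod 55)

2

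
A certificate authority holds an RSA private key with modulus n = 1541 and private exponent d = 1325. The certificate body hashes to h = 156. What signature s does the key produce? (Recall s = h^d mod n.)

h^2 ≡ 156^2 = 24336 ≡ 1221
h^4 ≡ 1221^2 = 1490841 ≡ 694
h^8 ≡ 694^2 = 481636 ≡ 844
h^16 ≡ 844^2 = 712336 ≡ 394
h^32 ≡ 394^2 = 155236 ≡ 1136
h^64 ≡ 1136^2 = 1290496 ≡ 679
h^128 ≡ 679^2 = 461041 ≡ 282
h^256 ≡ 282^2 = 79524 ≡ 933
h^512 ≡ 933^2 = 870489 ≡ 1365
h^1024 ≡ 1365^2 = 1863225 ≡ 156
1325 = 1024 + 256 + 32 + 8 + 4 + 1, so h^1325 ≡ 156·933·1136·844·694·156 ≡ 394 (mod 1541)

394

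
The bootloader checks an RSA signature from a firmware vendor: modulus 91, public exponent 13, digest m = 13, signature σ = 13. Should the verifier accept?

accept

σ^2 ≡ 13^2 = 169 ≡ 78
σ^4 ≡ 78^2 = 6084 ≡ 78
σ^8 ≡ 78^2 = 6084 ≡ 78
13 = 8 + 4 + 1, so σ^13 ≡ 78·78·13 ≡ 13 (mod 91)
Since 13 equals the digest 13, verification succeeds.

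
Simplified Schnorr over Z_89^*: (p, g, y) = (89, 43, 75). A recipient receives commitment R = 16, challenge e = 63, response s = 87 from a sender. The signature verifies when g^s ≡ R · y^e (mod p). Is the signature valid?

g^s mod p:
Squares mod 89: 43^1≡43, 43^2≡69, 43^4≡44, 43^8≡67, 43^16≡39, 43^32≡8, 43^64≡64
87 = 64 + 16 + 4 + 2 + 1, so 43^87 ≡ 64·39·44·69·43 ≡ 29 (mod 89)
R · y^e mod p:
Squares mod 89: 75^1≡75, 75^2≡18, 75^4≡57, 75^8≡45, 75^16≡67, 75^32≡39
63 = 32 + 16 + 8 + 4 + 2 + 1, so 75^63 ≡ 39·67·45·57·18·75 ≡ 63 (mod 89)
16·63 = 1008 ≡ 29 (mod 89)
29 ≡ 29 (mod 89); signature holds.

valid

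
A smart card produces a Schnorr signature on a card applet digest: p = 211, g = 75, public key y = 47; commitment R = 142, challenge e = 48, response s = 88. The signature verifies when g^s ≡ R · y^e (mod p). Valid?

g^s mod p:
75^2 = 5625 ≡ 139
75^4 ≡ 139^2 = 19321 ≡ 120
75^8 ≡ 120^2 = 14400 ≡ 52
75^16 ≡ 52^2 = 2704 ≡ 172
75^32 ≡ 172^2 = 29584 ≡ 44
75^64 ≡ 44^2 = 1936 ≡ 37
88 = 64 + 16 + 8, so 75^88 ≡ 37·172·52 ≡ 80 (mod 211)
R · y^e mod p:
47^2 = 2209 ≡ 99
47^4 ≡ 99^2 = 9801 ≡ 95
47^8 ≡ 95^2 = 9025 ≡ 163
47^16 ≡ 163^2 = 26569 ≡ 194
47^32 ≡ 194^2 = 37636 ≡ 78
48 = 32 + 16, so 47^48 ≡ 78·194 ≡ 151 (mod 211)
142·151 = 21442 ≡ 131 (mod 211)
80 ≠ 131; the check fails.

no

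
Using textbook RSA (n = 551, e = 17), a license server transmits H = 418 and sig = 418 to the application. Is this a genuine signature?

genuine

sig^2 ≡ 418^2 = 174724 ≡ 57
sig^4 ≡ 57^2 = 3249 ≡ 494
sig^8 ≡ 494^2 = 244036 ≡ 494
sig^16 ≡ 494^2 = 244036 ≡ 494
17 = 16 + 1, so sig^17 ≡ 494·418 ≡ 418 (mod 551)
418 = H, so the signature checks out.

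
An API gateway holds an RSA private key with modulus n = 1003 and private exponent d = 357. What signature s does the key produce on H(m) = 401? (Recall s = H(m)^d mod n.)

(H(m))^2 ≡ 401^2 = 160801 ≡ 321
(H(m))^4 ≡ 321^2 = 103041 ≡ 735
(H(m))^8 ≡ 735^2 = 540225 ≡ 611
(H(m))^16 ≡ 611^2 = 373321 ≡ 205
(H(m))^32 ≡ 205^2 = 42025 ≡ 902
(H(m))^64 ≡ 902^2 = 813604 ≡ 171
(H(m))^128 ≡ 171^2 = 29241 ≡ 154
(H(m))^256 ≡ 154^2 = 23716 ≡ 647
357 = 256 + 64 + 32 + 4 + 1, so (H(m))^357 ≡ 647·171·902·735·401 ≡ 397 (mod 1003)

397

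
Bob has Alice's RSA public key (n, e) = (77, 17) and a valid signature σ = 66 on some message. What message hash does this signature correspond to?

33

Squares mod 77: σ^1≡66, σ^2≡44, σ^4≡11, σ^8≡44, σ^16≡11
17 = 16 + 1, so σ^17 ≡ 11·66 ≡ 33 (mod 77)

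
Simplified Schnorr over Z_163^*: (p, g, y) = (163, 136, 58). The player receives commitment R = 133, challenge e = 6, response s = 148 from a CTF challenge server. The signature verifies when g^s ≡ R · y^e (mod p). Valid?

no

g^s mod p:
Squares mod 163: 136^1≡136, 136^2≡77, 136^4≡61, 136^8≡135, 136^16≡132, 136^32≡146, 136^64≡126, 136^128≡65
148 = 128 + 16 + 4, so 136^148 ≡ 65·132·61 ≡ 150 (mod 163)
R · y^e mod p:
Squares mod 163: 58^1≡58, 58^2≡104, 58^4≡58
6 = 4 + 2, so 58^6 ≡ 58·104 ≡ 1 (mod 163)
133·1 = 133 ≡ 133 (mod 163)
150 ≠ 133; the check fails.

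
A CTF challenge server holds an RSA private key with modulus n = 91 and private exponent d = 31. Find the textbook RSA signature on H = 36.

H^2 ≡ 36^2 = 1296 ≡ 22
H^4 ≡ 22^2 = 484 ≡ 29
H^8 ≡ 29^2 = 841 ≡ 22
H^16 ≡ 22^2 = 484 ≡ 29
31 = 16 + 8 + 4 + 2 + 1, so H^31 ≡ 29·22·29·22·36 ≡ 36 (mod 91)

36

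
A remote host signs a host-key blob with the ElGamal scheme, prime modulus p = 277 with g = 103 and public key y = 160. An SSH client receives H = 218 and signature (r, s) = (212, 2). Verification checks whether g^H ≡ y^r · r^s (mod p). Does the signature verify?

Left side g^H mod p:
103^218 mod 277 = 121
Right side y^r · r^s mod p:
160^212 mod 277 = 116
212^2 mod 277 = 70
116·70 = 8120 ≡ 87 (mod 277)
121 ≠ 87, so verification fails.

does not verify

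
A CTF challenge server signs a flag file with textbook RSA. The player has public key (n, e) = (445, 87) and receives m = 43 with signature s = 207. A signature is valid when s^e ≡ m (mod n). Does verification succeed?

Squares mod 445: s^1≡207, s^2≡129, s^4≡176, s^8≡271, s^16≡16, s^32≡256, s^64≡121
87 = 64 + 16 + 4 + 2 + 1, so s^87 ≡ 121·16·176·129·207 ≡ 43 (mod 445)
Since 43 equals the digest 43, verification succeeds.

passes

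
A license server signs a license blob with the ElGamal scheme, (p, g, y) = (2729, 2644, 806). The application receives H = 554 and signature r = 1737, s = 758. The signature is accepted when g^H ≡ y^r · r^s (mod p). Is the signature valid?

invalid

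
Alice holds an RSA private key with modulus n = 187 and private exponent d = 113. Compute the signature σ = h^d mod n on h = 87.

87

Squares mod 187: h^1≡87, h^2≡89, h^4≡67, h^8≡1, h^16≡1, h^32≡1, h^64≡1
113 = 64 + 32 + 16 + 1, so h^113 ≡ 1·1·1·87 ≡ 87 (mod 187)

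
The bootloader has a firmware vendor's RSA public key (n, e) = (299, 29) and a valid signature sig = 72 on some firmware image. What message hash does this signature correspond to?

Squares mod 299: sig^1≡72, sig^2≡101, sig^4≡35, sig^8≡29, sig^16≡243
29 = 16 + 8 + 4 + 1, so sig^29 ≡ 243·29·35·72 ≡ 232 (mod 299)

232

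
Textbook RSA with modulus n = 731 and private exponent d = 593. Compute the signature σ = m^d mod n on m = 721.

m^2 ≡ 721^2 = 519841 ≡ 100
m^4 ≡ 100^2 = 10000 ≡ 497
m^8 ≡ 497^2 = 247009 ≡ 662
m^16 ≡ 662^2 = 438244 ≡ 375
m^32 ≡ 375^2 = 140625 ≡ 273
m^64 ≡ 273^2 = 74529 ≡ 698
m^128 ≡ 698^2 = 487204 ≡ 358
m^256 ≡ 358^2 = 128164 ≡ 239
m^512 ≡ 239^2 = 57121 ≡ 103
593 = 512 + 64 + 16 + 1, so m^593 ≡ 103·698·375·721 ≡ 534 (mod 731)

534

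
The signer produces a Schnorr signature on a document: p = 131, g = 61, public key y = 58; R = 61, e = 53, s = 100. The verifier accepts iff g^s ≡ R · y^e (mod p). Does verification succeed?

fails

g^s mod p:
Squares mod 131: 61^1≡61, 61^2≡53, 61^4≡58, 61^8≡89, 61^16≡61, 61^32≡53, 61^64≡58
100 = 64 + 32 + 4, so 61^100 ≡ 58·53·58 ≡ 1 (mod 131)
R · y^e mod p:
Squares mod 131: 58^1≡58, 58^2≡89, 58^4≡61, 58^8≡53, 58^16≡58, 58^32≡89
53 = 32 + 16 + 4 + 1, so 58^53 ≡ 89·58·61·58 ≡ 53 (mod 131)
61·53 = 3233 ≡ 89 (mod 131)
1 ≠ 89; the check fails.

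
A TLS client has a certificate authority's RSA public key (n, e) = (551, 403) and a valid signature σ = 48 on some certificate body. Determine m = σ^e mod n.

Squares mod 551: σ^1≡48, σ^2≡100, σ^4≡82, σ^8≡112, σ^16≡422, σ^32≡111, σ^64≡199, σ^128≡480, σ^256≡82
403 = 256 + 128 + 16 + 2 + 1, so σ^403 ≡ 82·480·422·100·48 ≡ 433 (mod 551)

433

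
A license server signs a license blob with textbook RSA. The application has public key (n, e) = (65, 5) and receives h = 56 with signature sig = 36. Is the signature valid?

sig^5 mod 65 = 56
Since 56 equals the digest 56, verification succeeds.

valid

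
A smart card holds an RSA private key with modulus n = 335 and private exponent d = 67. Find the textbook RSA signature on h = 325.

325

Squares mod 335: h^1≡325, h^2≡100, h^4≡285, h^8≡155, h^16≡240, h^32≡315, h^64≡65
67 = 64 + 2 + 1, so h^67 ≡ 65·100·325 ≡ 325 (mod 335)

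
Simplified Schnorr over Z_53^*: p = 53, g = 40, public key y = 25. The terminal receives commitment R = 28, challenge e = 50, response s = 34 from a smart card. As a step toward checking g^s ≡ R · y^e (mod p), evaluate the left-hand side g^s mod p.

36

40^2 = 1600 ≡ 10
40^4 ≡ 10^2 = 100 ≡ 47
40^8 ≡ 47^2 = 2209 ≡ 36
40^16 ≡ 36^2 = 1296 ≡ 24
40^32 ≡ 24^2 = 576 ≡ 46
34 = 32 + 2, so 40^34 ≡ 46·10 ≡ 36 (mod 53)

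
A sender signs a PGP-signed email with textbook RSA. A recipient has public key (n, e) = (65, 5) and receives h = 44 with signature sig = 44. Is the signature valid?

sig^2 ≡ 44^2 = 1936 ≡ 51
sig^4 ≡ 51^2 = 2601 ≡ 1
5 = 4 + 1, so sig^5 ≡ 1·44 ≡ 44 (mod 65)
Since 44 equals the digest 44, verification succeeds.

valid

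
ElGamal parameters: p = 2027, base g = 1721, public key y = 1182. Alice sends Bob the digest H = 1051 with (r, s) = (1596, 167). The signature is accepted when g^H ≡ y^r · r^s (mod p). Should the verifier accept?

Left side g^H mod p:
1721^2 = 2961841 ≡ 394
1721^4 ≡ 394^2 = 155236 ≡ 1184
1721^8 ≡ 1184^2 = 1401856 ≡ 1199
1721^16 ≡ 1199^2 = 1437601 ≡ 458
1721^32 ≡ 458^2 = 209764 ≡ 983
1721^64 ≡ 983^2 = 966289 ≡ 1437
1721^128 ≡ 1437^2 = 2064969 ≡ 1483
1721^256 ≡ 1483^2 = 2199289 ≡ 2021
1721^512 ≡ 2021^2 = 4084441 ≡ 36
1721^1024 ≡ 36^2 = 1296
1051 = 1024 + 16 + 8 + 2 + 1, so 1721^1051 ≡ 1296·458·1199·394·1721 ≡ 1412 (mod 2027)
Right side y^r · r^s mod p:
1182^2 = 1397124 ≡ 521
1182^4 ≡ 521^2 = 271441 ≡ 1850
1182^8 ≡ 1850^2 = 3422500 ≡ 924
1182^16 ≡ 924^2 = 853776 ≡ 409
1182^32 ≡ 409^2 = 167281 ≡ 1067
1182^64 ≡ 1067^2 = 1138489 ≡ 1342
1182^128 ≡ 1342^2 = 1800964 ≡ 988
1182^256 ≡ 988^2 = 976144 ≡ 1157
1182^512 ≡ 1157^2 = 1338649 ≡ 829
1182^1024 ≡ 829^2 = 687241 ≡ 88
1596 = 1024 + 512 + 32 + 16 + 8 + 4, so 1182^1596 ≡ 88·829·1067·409·924·1850 ≡ 1377 (mod 2027)
1596^2 = 2547216 ≡ 1304
1596^4 ≡ 1304^2 = 1700416 ≡ 1790
1596^8 ≡ 1790^2 = 3204100 ≡ 1440
1596^16 ≡ 1440^2 = 2073600 ≡ 2006
1596^32 ≡ 2006^2 = 4024036 ≡ 441
1596^64 ≡ 441^2 = 194481 ≡ 1916
1596^128 ≡ 1916^2 = 3671056 ≡ 159
167 = 128 + 32 + 4 + 2 + 1, so 1596^167 ≡ 159·441·1790·1304·1596 ≡ 855 (mod 2027)
1377·855 = 1177335 ≡ 1675 (mod 2027)
1412 ≠ 1675, so verification fails.

reject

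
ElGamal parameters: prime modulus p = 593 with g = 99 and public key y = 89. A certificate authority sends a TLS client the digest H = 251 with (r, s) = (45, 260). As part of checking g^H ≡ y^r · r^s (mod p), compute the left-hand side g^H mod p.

99^2 = 9801 ≡ 313
99^4 ≡ 313^2 = 97969 ≡ 124
99^8 ≡ 124^2 = 15376 ≡ 551
99^16 ≡ 551^2 = 303601 ≡ 578
99^32 ≡ 578^2 = 334084 ≡ 225
99^64 ≡ 225^2 = 50625 ≡ 220
99^128 ≡ 220^2 = 48400 ≡ 367
251 = 128 + 64 + 32 + 16 + 8 + 2 + 1, so 99^251 ≡ 367·220·225·578·551·313·99 ≡ 482 (mod 593)

482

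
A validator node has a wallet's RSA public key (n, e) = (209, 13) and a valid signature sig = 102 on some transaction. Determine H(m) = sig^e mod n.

159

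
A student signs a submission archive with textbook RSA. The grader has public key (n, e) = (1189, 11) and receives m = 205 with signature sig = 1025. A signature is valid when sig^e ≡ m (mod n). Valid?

yes

sig^2 ≡ 1025^2 = 1050625 ≡ 738
sig^4 ≡ 738^2 = 544644 ≡ 82
sig^8 ≡ 82^2 = 6724 ≡ 779
11 = 8 + 2 + 1, so sig^11 ≡ 779·738·1025 ≡ 205 (mod 1189)
205 = m, so the signature checks out.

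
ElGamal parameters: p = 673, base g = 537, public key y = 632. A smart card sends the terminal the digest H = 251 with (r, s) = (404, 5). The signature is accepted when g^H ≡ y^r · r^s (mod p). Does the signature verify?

verifies

Left side g^H mod p:
537^2 = 288369 ≡ 325
537^4 ≡ 325^2 = 105625 ≡ 637
537^8 ≡ 637^2 = 405769 ≡ 623
537^16 ≡ 623^2 = 388129 ≡ 481
537^32 ≡ 481^2 = 231361 ≡ 522
537^64 ≡ 522^2 = 272484 ≡ 592
537^128 ≡ 592^2 = 350464 ≡ 504
251 = 128 + 64 + 32 + 16 + 8 + 2 + 1, so 537^251 ≡ 504·592·522·481·623·325·537 ≡ 329 (mod 673)
Right side y^r · r^s mod p:
632^2 = 399424 ≡ 335
632^4 ≡ 335^2 = 112225 ≡ 507
632^8 ≡ 507^2 = 257049 ≡ 636
632^16 ≡ 636^2 = 404496 ≡ 23
632^32 ≡ 23^2 = 529
632^64 ≡ 529^2 = 279841 ≡ 546
632^128 ≡ 546^2 = 298116 ≡ 650
632^256 ≡ 650^2 = 422500 ≡ 529
404 = 256 + 128 + 16 + 4, so 632^404 ≡ 529·650·23·507 ≡ 454 (mod 673)
404^2 = 163216 ≡ 350
404^4 ≡ 350^2 = 122500 ≡ 14
5 = 4 + 1, so 404^5 ≡ 14·404 ≡ 272 (mod 673)
454·272 = 123488 ≡ 329 (mod 673)
329 ≡ 329 (mod 673), so the signature is genuine.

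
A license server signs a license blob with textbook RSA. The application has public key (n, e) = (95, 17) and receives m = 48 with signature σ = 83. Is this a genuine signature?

forged

σ^2 ≡ 83^2 = 6889 ≡ 49
σ^4 ≡ 49^2 = 2401 ≡ 26
σ^8 ≡ 26^2 = 676 ≡ 11
σ^16 ≡ 11^2 = 121 ≡ 26
17 = 16 + 1, so σ^17 ≡ 26·83 ≡ 68 (mod 95)
68 ≠ 48, so verification fails.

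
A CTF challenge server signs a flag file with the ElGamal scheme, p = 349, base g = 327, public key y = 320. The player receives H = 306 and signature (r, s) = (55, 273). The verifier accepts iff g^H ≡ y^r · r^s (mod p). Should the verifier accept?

reject

Left side g^H mod p:
327^306 mod 349 = 126
Right side y^r · r^s mod p:
320^55 mod 349 = 346
55^273 mod 349 = 187
346·187 = 64702 ≡ 137 (mod 349)
126 ≠ 137, so verification fails.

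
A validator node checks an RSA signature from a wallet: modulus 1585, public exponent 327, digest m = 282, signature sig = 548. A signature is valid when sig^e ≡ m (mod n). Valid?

no

sig^2 ≡ 548^2 = 300304 ≡ 739
sig^4 ≡ 739^2 = 546121 ≡ 881
sig^8 ≡ 881^2 = 776161 ≡ 1096
sig^16 ≡ 1096^2 = 1201216 ≡ 1371
sig^32 ≡ 1371^2 = 1879641 ≡ 1416
sig^64 ≡ 1416^2 = 2005056 ≡ 31
sig^128 ≡ 31^2 = 961
sig^256 ≡ 961^2 = 923521 ≡ 1051
327 = 256 + 64 + 4 + 2 + 1, so sig^327 ≡ 1051·31·881·739·548 ≡ 177 (mod 1585)
177 ≠ 282, so verification fails.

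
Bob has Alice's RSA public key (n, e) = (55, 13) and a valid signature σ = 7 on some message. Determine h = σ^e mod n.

σ^13 mod 55 = 2

2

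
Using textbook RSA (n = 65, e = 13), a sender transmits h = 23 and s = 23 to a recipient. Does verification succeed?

Squares mod 65: s^1≡23, s^2≡9, s^4≡16, s^8≡61
13 = 8 + 4 + 1, so s^13 ≡ 61·16·23 ≡ 23 (mod 65)
s^13 mod 65 = 23 matches h.

passes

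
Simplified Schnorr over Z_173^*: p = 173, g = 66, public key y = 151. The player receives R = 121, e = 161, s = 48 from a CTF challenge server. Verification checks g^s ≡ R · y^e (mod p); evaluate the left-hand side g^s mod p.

66^2 = 4356 ≡ 31
66^4 ≡ 31^2 = 961 ≡ 96
66^8 ≡ 96^2 = 9216 ≡ 47
66^16 ≡ 47^2 = 2209 ≡ 133
66^32 ≡ 133^2 = 17689 ≡ 43
48 = 32 + 16, so 66^48 ≡ 43·133 ≡ 10 (mod 173)

10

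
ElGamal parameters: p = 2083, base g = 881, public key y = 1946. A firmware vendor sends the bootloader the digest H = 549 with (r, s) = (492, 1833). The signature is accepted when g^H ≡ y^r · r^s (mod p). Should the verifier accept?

Left side g^H mod p:
881^2 = 776161 ≡ 1285
881^4 ≡ 1285^2 = 1651225 ≡ 1489
881^8 ≡ 1489^2 = 2217121 ≡ 809
881^16 ≡ 809^2 = 654481 ≡ 419
881^32 ≡ 419^2 = 175561 ≡ 589
881^64 ≡ 589^2 = 346921 ≡ 1143
881^128 ≡ 1143^2 = 1306449 ≡ 408
881^256 ≡ 408^2 = 166464 ≡ 1907
881^512 ≡ 1907^2 = 3636649 ≡ 1814
549 = 512 + 32 + 4 + 1, so 881^549 ≡ 1814·589·1489·881 ≡ 1483 (mod 2083)
Right side y^r · r^s mod p:
1946^2 = 3786916 ≡ 22
1946^4 ≡ 22^2 = 484
1946^8 ≡ 484^2 = 234256 ≡ 960
1946^16 ≡ 960^2 = 921600 ≡ 914
1946^32 ≡ 914^2 = 835396 ≡ 113
1946^64 ≡ 113^2 = 12769 ≡ 271
1946^128 ≡ 271^2 = 73441 ≡ 536
1946^256 ≡ 536^2 = 287296 ≡ 1925
492 = 256 + 128 + 64 + 32 + 8 + 4, so 1946^492 ≡ 1925·536·271·113·960·484 ≡ 1880 (mod 2083)
492^2 = 242064 ≡ 436
492^4 ≡ 436^2 = 190096 ≡ 543
492^8 ≡ 543^2 = 294849 ≡ 1146
492^16 ≡ 1146^2 = 1313316 ≡ 1026
492^32 ≡ 1026^2 = 1052676 ≡ 761
492^64 ≡ 761^2 = 579121 ≡ 47
492^128 ≡ 47^2 = 2209 ≡ 126
492^256 ≡ 126^2 = 15876 ≡ 1295
492^512 ≡ 1295^2 = 1677025 ≡ 210
492^1024 ≡ 210^2 = 44100 ≡ 357
1833 = 1024 + 512 + 256 + 32 + 8 + 1, so 492^1833 ≡ 357·210·1295·761·1146·492 ≡ 44 (mod 2083)
1880·44 = 82720 ≡ 1483 (mod 2083)
1483 ≡ 1483 (mod 2083), so the signature is genuine.

accept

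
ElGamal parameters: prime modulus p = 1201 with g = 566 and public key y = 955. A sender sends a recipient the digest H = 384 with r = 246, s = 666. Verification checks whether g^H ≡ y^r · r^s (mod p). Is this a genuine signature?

Left side g^H mod p:
566^2 = 320356 ≡ 890
566^4 ≡ 890^2 = 792100 ≡ 641
566^8 ≡ 641^2 = 410881 ≡ 139
566^16 ≡ 139^2 = 19321 ≡ 105
566^32 ≡ 105^2 = 11025 ≡ 216
566^64 ≡ 216^2 = 46656 ≡ 1018
566^128 ≡ 1018^2 = 1036324 ≡ 1062
566^256 ≡ 1062^2 = 1127844 ≡ 105
384 = 256 + 128, so 566^384 ≡ 105·1062 ≡ 1018 (mod 1201)
Right side y^r · r^s mod p:
955^2 = 912025 ≡ 466
955^4 ≡ 466^2 = 217156 ≡ 976
955^8 ≡ 976^2 = 952576 ≡ 183
955^16 ≡ 183^2 = 33489 ≡ 1062
955^32 ≡ 1062^2 = 1127844 ≡ 105
955^64 ≡ 105^2 = 11025 ≡ 216
955^128 ≡ 216^2 = 46656 ≡ 1018
246 = 128 + 64 + 32 + 16 + 4 + 2, so 955^246 ≡ 1018·216·105·1062·976·466 ≡ 838 (mod 1201)
246^2 = 60516 ≡ 466
246^4 ≡ 466^2 = 217156 ≡ 976
246^8 ≡ 976^2 = 952576 ≡ 183
246^16 ≡ 183^2 = 33489 ≡ 1062
246^32 ≡ 1062^2 = 1127844 ≡ 105
246^64 ≡ 105^2 = 11025 ≡ 216
246^128 ≡ 216^2 = 46656 ≡ 1018
246^256 ≡ 1018^2 = 1036324 ≡ 1062
246^512 ≡ 1062^2 = 1127844 ≡ 105
666 = 512 + 128 + 16 + 8 + 2, so 246^666 ≡ 105·1018·1062·183·466 ≡ 228 (mod 1201)
838·228 = 191064 ≡ 105 (mod 1201)
1018 ≠ 105, so verification fails.

forged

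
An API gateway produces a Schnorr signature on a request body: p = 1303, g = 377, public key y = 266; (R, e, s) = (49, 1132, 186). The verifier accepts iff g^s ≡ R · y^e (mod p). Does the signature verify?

does not verify

g^s mod p:
Squares mod 1303: 377^1≡377, 377^2≡102, 377^4≡1283, 377^8≡400, 377^16≡1034, 377^32≡696, 377^64≡1003, 377^128≡93
186 = 128 + 32 + 16 + 8 + 2, so 377^186 ≡ 93·696·1034·400·102 ≡ 52 (mod 1303)
R · y^e mod p:
Squares mod 1303: 266^1≡266, 266^2≡394, 266^4≡179, 266^8≡769, 266^16≡1102, 266^32≡8, 266^64≡64, 266^128≡187, 266^256≡1091, 266^512≡642, 266^1024≡416
1132 = 1024 + 64 + 32 + 8 + 4, so 266^1132 ≡ 416·64·8·769·179 ≡ 1150 (mod 1303)
49·1150 = 56350 ≡ 321 (mod 1303)
52 ≠ 321; the check fails.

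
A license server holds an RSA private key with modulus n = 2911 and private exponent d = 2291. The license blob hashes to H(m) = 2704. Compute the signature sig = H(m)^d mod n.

(H(m))^2291 mod 2911 = 535

535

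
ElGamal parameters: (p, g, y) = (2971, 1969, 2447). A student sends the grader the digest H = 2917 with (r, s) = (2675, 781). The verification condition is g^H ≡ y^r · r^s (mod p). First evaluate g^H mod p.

1969^2917 mod 2971 = 339

339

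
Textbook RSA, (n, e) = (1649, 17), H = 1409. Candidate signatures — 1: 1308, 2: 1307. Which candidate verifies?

2

Candidate 1: Squares mod 1649: 1308^1≡1308, 1308^2≡851, 1308^4≡290, 1308^8≡1, 1308^16≡1; 17 = 16 + 1, so 1308^17 ≡ 1·1308 ≡ 1308 (mod 1649)
Candidate 2: Squares mod 1649: 1307^1≡1307, 1307^2≡1534, 1307^4≡33, 1307^8≡1089, 1307^16≡290; 17 = 16 + 1, so 1307^17 ≡ 290·1307 ≡ 1409 (mod 1649)
  → matches H = 1409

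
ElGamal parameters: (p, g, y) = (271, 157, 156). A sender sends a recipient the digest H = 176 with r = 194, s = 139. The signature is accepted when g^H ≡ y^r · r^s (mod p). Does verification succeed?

fails

Left side g^H mod p:
157^2 = 24649 ≡ 259
157^4 ≡ 259^2 = 67081 ≡ 144
157^8 ≡ 144^2 = 20736 ≡ 140
157^16 ≡ 140^2 = 19600 ≡ 88
157^32 ≡ 88^2 = 7744 ≡ 156
157^64 ≡ 156^2 = 24336 ≡ 217
157^128 ≡ 217^2 = 47089 ≡ 206
176 = 128 + 32 + 16, so 157^176 ≡ 206·156·88 ≡ 83 (mod 271)
Right side y^r · r^s mod p:
156^2 = 24336 ≡ 217
156^4 ≡ 217^2 = 47089 ≡ 206
156^8 ≡ 206^2 = 42436 ≡ 160
156^16 ≡ 160^2 = 25600 ≡ 126
156^32 ≡ 126^2 = 15876 ≡ 158
156^64 ≡ 158^2 = 24964 ≡ 32
156^128 ≡ 32^2 = 1024 ≡ 211
194 = 128 + 64 + 2, so 156^194 ≡ 211·32·217 ≡ 158 (mod 271)
194^2 = 37636 ≡ 238
194^4 ≡ 238^2 = 56644 ≡ 5
194^8 ≡ 5^2 = 25
194^16 ≡ 25^2 = 625 ≡ 83
194^32 ≡ 83^2 = 6889 ≡ 114
194^64 ≡ 114^2 = 12996 ≡ 259
194^128 ≡ 259^2 = 67081 ≡ 144
139 = 128 + 8 + 2 + 1, so 194^139 ≡ 144·25·238·194 ≡ 266 (mod 271)
158·266 = 42028 ≡ 23 (mod 271)
83 ≠ 23, so verification fails.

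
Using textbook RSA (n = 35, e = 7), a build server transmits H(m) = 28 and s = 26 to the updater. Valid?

no

s^2 ≡ 26^2 = 676 ≡ 11
s^4 ≡ 11^2 = 121 ≡ 16
7 = 4 + 2 + 1, so s^7 ≡ 16·11·26 ≡ 26 (mod 35)
26 ≠ 28, so verification fails.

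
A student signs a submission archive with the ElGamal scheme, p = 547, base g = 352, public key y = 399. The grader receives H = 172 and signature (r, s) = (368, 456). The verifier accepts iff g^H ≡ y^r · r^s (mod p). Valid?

yes

Left side g^H mod p:
352^172 mod 547 = 268
Right side y^r · r^s mod p:
399^368 mod 547 = 29
368^456 mod 547 = 179
29·179 = 5191 ≡ 268 (mod 547)
268 ≡ 268 (mod 547), so the signature is genuine.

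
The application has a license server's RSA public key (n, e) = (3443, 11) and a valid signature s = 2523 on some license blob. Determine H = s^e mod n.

3293

Squares mod 3443: s^1≡2523, s^2≡2865, s^4≡113, s^8≡2440
11 = 8 + 2 + 1, so s^11 ≡ 2440·2865·2523 ≡ 3293 (mod 3443)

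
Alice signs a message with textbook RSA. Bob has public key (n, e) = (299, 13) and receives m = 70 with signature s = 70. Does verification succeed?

Squares mod 299: s^1≡70, s^2≡116, s^4≡1, s^8≡1
13 = 8 + 4 + 1, so s^13 ≡ 1·1·70 ≡ 70 (mod 299)
Since 70 equals the digest 70, verification succeeds.

passes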